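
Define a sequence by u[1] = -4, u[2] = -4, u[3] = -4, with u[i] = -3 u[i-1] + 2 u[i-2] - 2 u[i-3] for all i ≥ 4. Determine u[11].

-95428

u[4] = -3(-4) + 2(-4) - 2(-4) = 12
u[5] = -3(12) + 2(-4) - 2(-4) = -36
u[6] = -3(-36) + 2(12) - 2(-4) = 140
u[7] = -3(140) + 2(-36) - 2(12) = -516
u[8] = -3(-516) + 2(140) - 2(-36) = 1900
u[9] = -3(1900) + 2(-516) - 2(140) = -7012
u[10] = -3(-7012) + 2(1900) - 2(-516) = 25868
u[11] = -3(25868) + 2(-7012) - 2(1900) = -95428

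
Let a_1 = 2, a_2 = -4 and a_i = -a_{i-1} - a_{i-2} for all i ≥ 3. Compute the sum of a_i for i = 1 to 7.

2

a_3 = -(-4) - 2 = 2
a_4 = -2 - (-4) = 2
a_5 = -2 - 2 = -4
a_6 = -(-4) - 2 = 2
a_7 = -2 - (-4) = 2
Sum = 2 + (-4) + 2 + 2 + (-4) + 2 + 2 = 2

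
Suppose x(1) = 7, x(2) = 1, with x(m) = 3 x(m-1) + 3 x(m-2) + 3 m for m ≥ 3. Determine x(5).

456

x(3) = 3*1 + 3*7 + 9 = 33
x(4) = 3*33 + 3*1 + 12 = 114
x(5) = 3*114 + 3*33 + 15 = 456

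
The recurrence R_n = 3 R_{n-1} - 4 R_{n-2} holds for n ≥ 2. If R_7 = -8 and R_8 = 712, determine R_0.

4

Rearranging, R_{n-2} = (R_n - 3 R_{n-1}) / -4.
R_6 = (712 - 3·(-8)) / -4 = 736/-4 = -184
R_5 = (-8 - 3·(-184)) / -4 = 544/-4 = -136
R_4 = (-184 - 3·(-136)) / -4 = 224/-4 = -56
R_3 = (-136 - 3·(-56)) / -4 = 32/-4 = -8
R_2 = (-56 - 3·(-8)) / -4 = -32/-4 = 8
R_1 = (-8 - 3·8) / -4 = -32/-4 = 8
R_0 = (8 - 3·8) / -4 = -16/-4 = 4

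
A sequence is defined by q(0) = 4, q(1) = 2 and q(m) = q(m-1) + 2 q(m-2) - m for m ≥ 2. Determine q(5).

34

q(2) = 2 + 2*4 - 2 = 8
q(3) = 8 + 2*2 - 3 = 9
q(4) = 9 + 2*8 - 4 = 21
q(5) = 21 + 2*9 - 5 = 34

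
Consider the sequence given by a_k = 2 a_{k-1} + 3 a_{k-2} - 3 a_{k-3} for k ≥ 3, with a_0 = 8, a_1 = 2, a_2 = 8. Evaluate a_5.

-2

a_3 = 2(8) + 3(2) - 3(8) = -2
a_4 = 2(-2) + 3(8) - 3(2) = 14
a_5 = 2(14) + 3(-2) - 3(8) = -2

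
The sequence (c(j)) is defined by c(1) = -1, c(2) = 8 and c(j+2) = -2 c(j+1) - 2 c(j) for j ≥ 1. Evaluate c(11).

-224

c(3) = -2·8 - 2·(-1) = -14
c(4) = -2·(-14) - 2·8 = 12
c(5) = -2·12 - 2·(-14) = 4
c(6) = -2·4 - 2·12 = -32
c(7) = -2·(-32) - 2·4 = 56
c(8) = -2·56 - 2·(-32) = -48
c(9) = -2·(-48) - 2·56 = -16
c(10) = -2·(-16) - 2·(-48) = 128
c(11) = -2·128 - 2·(-16) = -224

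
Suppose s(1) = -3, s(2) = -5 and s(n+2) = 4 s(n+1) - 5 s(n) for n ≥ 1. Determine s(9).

s(3) = 4·(-5) - 5·(-3) = -5
s(4) = 4·(-5) - 5·(-5) = 5
s(5) = 4·5 - 5·(-5) = 45
s(6) = 4·45 - 5·5 = 155
s(7) = 4·155 - 5·45 = 395
s(8) = 4·395 - 5·155 = 805
s(9) = 4·805 - 5·395 = 1245

1245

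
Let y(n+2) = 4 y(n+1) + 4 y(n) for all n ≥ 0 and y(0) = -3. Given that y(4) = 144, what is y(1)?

4

Let y(1) = w.
y(2) = -12 + 4w
y(3) = -48 + 20w
y(4) = -240 + 96w
So -240 + 96w = 144, giving w = 4.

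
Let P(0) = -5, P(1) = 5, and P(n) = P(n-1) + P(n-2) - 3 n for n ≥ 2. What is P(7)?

-173

P(2) = 5 + (-5) - 6 = -6
P(3) = (-6) + 5 - 9 = -10
P(4) = (-10) + (-6) - 12 = -28
P(5) = (-28) + (-10) - 15 = -53
P(6) = (-53) + (-28) - 18 = -99
P(7) = (-99) + (-53) - 21 = -173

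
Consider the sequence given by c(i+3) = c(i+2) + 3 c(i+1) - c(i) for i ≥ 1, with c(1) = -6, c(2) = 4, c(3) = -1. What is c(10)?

1092

c(4) = (-1) + 3(4) - (-6) = 17
c(5) = 17 + 3(-1) - 4 = 10
c(6) = 10 + 3(17) - (-1) = 62
c(7) = 62 + 3(10) - 17 = 75
c(8) = 75 + 3(62) - 10 = 251
c(9) = 251 + 3(75) - 62 = 414
c(10) = 414 + 3(251) - 75 = 1092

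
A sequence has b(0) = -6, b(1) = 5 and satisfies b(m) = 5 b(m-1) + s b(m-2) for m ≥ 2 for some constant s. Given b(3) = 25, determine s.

b(2) = 25 - 6s
b(3) = 125 - 25s
So 125 - 25s = 25, giving s = 4.

4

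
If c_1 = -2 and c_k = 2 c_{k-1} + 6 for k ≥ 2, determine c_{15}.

65530

The fixed point is 6/(1 - 2) = -6, so c_k + 6 = 2(c_{k-1} + 6).
Hence c_k = 4·2^{k-1} - 6.
c_{15} = 4·2^{14} - 6 = 4·16384 - 6 = 65530.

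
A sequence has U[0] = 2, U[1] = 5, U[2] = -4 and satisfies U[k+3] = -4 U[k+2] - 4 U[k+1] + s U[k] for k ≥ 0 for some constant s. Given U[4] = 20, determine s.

4

U[3] = -4 + 2s
U[4] = 32 - 3s
So 32 - 3s = 20, giving s = 4.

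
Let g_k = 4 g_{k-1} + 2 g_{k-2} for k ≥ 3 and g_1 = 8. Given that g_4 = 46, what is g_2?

-1

Let g_2 = w.
g_3 = 16 + 4w
g_4 = 64 + 18w
So 64 + 18w = 46, giving w = -1.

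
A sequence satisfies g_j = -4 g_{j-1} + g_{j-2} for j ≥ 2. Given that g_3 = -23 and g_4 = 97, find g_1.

-3

Rearranging, g_{j-2} = g_j + 4 g_{j-1}.
g_2 = 97 + 4(-23) = 5
g_1 = -23 + 4(5) = -3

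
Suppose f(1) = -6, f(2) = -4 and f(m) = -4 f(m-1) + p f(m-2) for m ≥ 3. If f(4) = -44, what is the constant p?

f(3) = 16 - 6p
f(4) = -64 + 20p
So -64 + 20p = -44, giving p = 1.

1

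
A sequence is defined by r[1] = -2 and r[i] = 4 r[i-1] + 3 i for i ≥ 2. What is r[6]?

334

r[2] = 4*(-2) + 6 = -2
r[3] = 4*(-2) + 9 = 1
r[4] = 4*1 + 12 = 16
r[5] = 4*16 + 15 = 79
r[6] = 4*79 + 18 = 334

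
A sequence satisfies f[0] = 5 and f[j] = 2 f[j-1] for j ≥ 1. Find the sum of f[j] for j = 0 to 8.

f[1] = 2(5) = 10
f[2] = 2(10) = 20
f[3] = 2(20) = 40
f[4] = 2(40) = 80
f[5] = 2(80) = 160
f[6] = 2(160) = 320
f[7] = 2(320) = 640
f[8] = 2(640) = 1280
Sum = 5 + 10 + 20 + 40 + 80 + 160 + 320 + 640 + 1280 = 2555

2555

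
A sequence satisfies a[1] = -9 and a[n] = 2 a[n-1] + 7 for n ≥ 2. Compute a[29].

-536870919

The fixed point is 7/(1 - 2) = -7, so a[n] + 7 = 2(a[n-1] + 7).
Hence a[n] = -2·2^{n-1} - 7.
a[29] = -2·2^{28} - 7 = -2·268435456 - 7 = -536870919.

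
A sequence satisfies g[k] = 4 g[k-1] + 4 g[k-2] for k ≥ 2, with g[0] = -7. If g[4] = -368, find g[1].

Let g[1] = y.
g[2] = -28 + 4y
g[3] = -112 + 20y
g[4] = -560 + 96y
So -560 + 96y = -368, giving y = 2.

2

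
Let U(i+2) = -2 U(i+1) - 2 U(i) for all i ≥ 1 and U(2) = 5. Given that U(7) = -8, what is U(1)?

Let U(1) = w.
U(3) = -10 - 2w
U(4) = 10 + 4w
U(5) = -4w
U(6) = -20
U(7) = 40 + 8w
So 40 + 8w = -8, giving w = -6.

-6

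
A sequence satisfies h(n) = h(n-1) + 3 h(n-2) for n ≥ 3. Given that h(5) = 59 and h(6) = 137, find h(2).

Rearranging, h(n-2) = (h(n) - h(n-1)) / 3.
h(4) = (137 - 59) / 3 = 78/3 = 26
h(3) = (59 - 26) / 3 = 33/3 = 11
h(2) = (26 - 11) / 3 = 15/3 = 5

5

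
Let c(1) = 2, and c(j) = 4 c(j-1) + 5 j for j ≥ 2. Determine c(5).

c(2) = 4·2 + 10 = 18
c(3) = 4·18 + 15 = 87
c(4) = 4·87 + 20 = 368
c(5) = 4·368 + 25 = 1497

1497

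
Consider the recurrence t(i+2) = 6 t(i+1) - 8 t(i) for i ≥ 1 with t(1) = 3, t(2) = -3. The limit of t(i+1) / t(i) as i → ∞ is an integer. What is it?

4

The characteristic equation is r^2 - 6r + 8 = 0, which factors as (r - 4)(r - 2) = 0.
So the roots are 4 and 2. Since |4| > |2| and the coefficient of 4^i is non-zero, the ratio tends to 4.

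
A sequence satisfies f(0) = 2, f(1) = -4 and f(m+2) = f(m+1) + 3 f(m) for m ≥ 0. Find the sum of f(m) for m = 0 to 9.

-1258

f(2) = (-4) + 3*2 = 2
f(3) = 2 + 3*(-4) = -10
f(4) = (-10) + 3*2 = -4
f(5) = (-4) + 3*(-10) = -34
f(6) = (-34) + 3*(-4) = -46
f(7) = (-46) + 3*(-34) = -148
f(8) = (-148) + 3*(-46) = -286
f(9) = (-286) + 3*(-148) = -730
Sum = 2 + (-4) + 2 + (-10) + (-4) + (-34) + (-46) + (-148) + (-286) + (-730) = -1258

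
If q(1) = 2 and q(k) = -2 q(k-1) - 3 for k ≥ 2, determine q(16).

The fixed point is -3/(1 + 2) = -1, so q(k) + 1 = -2(q(k-1) + 1).
Hence q(k) = 3·(-2)^{k-1} - 1.
q(16) = 3·(-2)^{15} - 1 = 3·-32768 - 1 = -98305.

-98305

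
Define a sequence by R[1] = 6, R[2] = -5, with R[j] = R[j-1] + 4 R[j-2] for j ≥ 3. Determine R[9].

R[3] = (-5) + 4*6 = 19
R[4] = 19 + 4*(-5) = -1
R[5] = (-1) + 4*19 = 75
R[6] = 75 + 4*(-1) = 71
R[7] = 71 + 4*75 = 371
R[8] = 371 + 4*71 = 655
R[9] = 655 + 4*371 = 2139

2139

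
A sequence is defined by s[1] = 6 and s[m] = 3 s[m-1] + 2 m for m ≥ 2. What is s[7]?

s[2] = 3*6 + 4 = 22
s[3] = 3*22 + 6 = 72
s[4] = 3*72 + 8 = 224
s[5] = 3*224 + 10 = 682
s[6] = 3*682 + 12 = 2058
s[7] = 3*2058 + 14 = 6188

6188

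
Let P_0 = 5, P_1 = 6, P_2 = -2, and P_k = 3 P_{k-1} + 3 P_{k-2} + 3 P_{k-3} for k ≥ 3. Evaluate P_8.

22149

P_3 = 3*(-2) + 3*6 + 3*5 = 27
P_4 = 3*27 + 3*(-2) + 3*6 = 93
P_5 = 3*93 + 3*27 + 3*(-2) = 354
P_6 = 3*354 + 3*93 + 3*27 = 1422
P_7 = 3*1422 + 3*354 + 3*93 = 5607
P_8 = 3*5607 + 3*1422 + 3*354 = 22149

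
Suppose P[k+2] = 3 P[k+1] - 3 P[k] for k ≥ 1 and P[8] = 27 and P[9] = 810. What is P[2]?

-1

Rearranging, P[k-2] = (P[k] - 3 P[k-1]) / -3.
P[7] = (810 - 3*27) / -3 = 729/-3 = -243
P[6] = (27 - 3*(-243)) / -3 = 756/-3 = -252
P[5] = (-243 - 3*(-252)) / -3 = 513/-3 = -171
P[4] = (-252 - 3*(-171)) / -3 = 261/-3 = -87
P[3] = (-171 - 3*(-87)) / -3 = 90/-3 = -30
P[2] = (-87 - 3*(-30)) / -3 = 3/-3 = -1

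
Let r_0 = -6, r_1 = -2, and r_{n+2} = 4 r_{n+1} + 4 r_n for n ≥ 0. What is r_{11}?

-40978432

r_2 = 4*(-2) + 4*(-6) = -32
r_3 = 4*(-32) + 4*(-2) = -136
r_4 = 4*(-136) + 4*(-32) = -672
r_5 = 4*(-672) + 4*(-136) = -3232
r_6 = 4*(-3232) + 4*(-672) = -15616
r_7 = 4*(-15616) + 4*(-3232) = -75392
r_8 = 4*(-75392) + 4*(-15616) = -364032
r_9 = 4*(-364032) + 4*(-75392) = -1757696
r_{10} = 4*(-1757696) + 4*(-364032) = -8486912
r_{11} = 4*(-8486912) + 4*(-1757696) = -40978432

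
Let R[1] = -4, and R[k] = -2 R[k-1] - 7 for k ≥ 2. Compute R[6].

R[2] = -2·(-4) - 7 = 1
R[3] = -2·1 - 7 = -9
R[4] = -2·(-9) - 7 = 11
R[5] = -2·11 - 7 = -29
R[6] = -2·(-29) - 7 = 51

51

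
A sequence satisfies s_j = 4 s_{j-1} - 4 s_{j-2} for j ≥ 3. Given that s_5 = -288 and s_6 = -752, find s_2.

Rearranging, s_{j-2} = (s_j - 4 s_{j-1}) / -4.
s_4 = (-752 - 4·(-288)) / -4 = 400/-4 = -100
s_3 = (-288 - 4·(-100)) / -4 = 112/-4 = -28
s_2 = (-100 - 4·(-28)) / -4 = 12/-4 = -3

-3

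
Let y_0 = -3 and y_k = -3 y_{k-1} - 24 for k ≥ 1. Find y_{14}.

The fixed point is -24/(1 + 3) = -6, so y_k + 6 = -3(y_{k-1} + 6).
Hence y_k = 3·(-3)^k - 6.
y_{14} = 3·(-3)^{14} - 6 = 3·4782969 - 6 = 14348901.

14348901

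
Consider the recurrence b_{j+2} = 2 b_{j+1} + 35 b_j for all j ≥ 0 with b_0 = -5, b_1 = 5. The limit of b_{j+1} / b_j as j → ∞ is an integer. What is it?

7

The characteristic equation is r^2 - 2r - 35 = 0, which factors as (r - 7)(r + 5) = 0.
So the roots are 7 and -5. Since |7| > |-5| and the coefficient of 7^j is non-zero, the ratio tends to 7.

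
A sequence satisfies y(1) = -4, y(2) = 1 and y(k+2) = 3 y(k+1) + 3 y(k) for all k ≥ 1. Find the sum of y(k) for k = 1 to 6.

y(3) = 3(1) + 3(-4) = -9
y(4) = 3(-9) + 3(1) = -24
y(5) = 3(-24) + 3(-9) = -99
y(6) = 3(-99) + 3(-24) = -369
Sum = (-4) + 1 + (-9) + (-24) + (-99) + (-369) = -504

-504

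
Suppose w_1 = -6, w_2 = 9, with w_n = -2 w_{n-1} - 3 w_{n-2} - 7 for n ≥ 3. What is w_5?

54

w_3 = -2*9 - 3*(-6) - 7 = -7
w_4 = -2*(-7) - 3*9 - 7 = -20
w_5 = -2*(-20) - 3*(-7) - 7 = 54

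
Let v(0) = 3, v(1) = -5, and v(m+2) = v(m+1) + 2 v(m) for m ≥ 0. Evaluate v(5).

v(2) = (-5) + 2*3 = 1
v(3) = 1 + 2*(-5) = -9
v(4) = (-9) + 2*1 = -7
v(5) = (-7) + 2*(-9) = -25

-25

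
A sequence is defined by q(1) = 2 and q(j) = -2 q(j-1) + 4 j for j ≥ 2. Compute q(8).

q(2) = -2·2 + 8 = 4
q(3) = -2·4 + 12 = 4
q(4) = -2·4 + 16 = 8
q(5) = -2·8 + 20 = 4
q(6) = -2·4 + 24 = 16
q(7) = -2·16 + 28 = -4
q(8) = -2·(-4) + 32 = 40

40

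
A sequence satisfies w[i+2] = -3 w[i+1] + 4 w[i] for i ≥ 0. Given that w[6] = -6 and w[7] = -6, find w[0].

-6

Rearranging, w[i-2] = (w[i] + 3 w[i-1]) / 4.
w[5] = (-6 + 3*(-6)) / 4 = -24/4 = -6
w[4] = (-6 + 3*(-6)) / 4 = -24/4 = -6
w[3] = (-6 + 3*(-6)) / 4 = -24/4 = -6
w[2] = (-6 + 3*(-6)) / 4 = -24/4 = -6
w[1] = (-6 + 3*(-6)) / 4 = -24/4 = -6
w[0] = (-6 + 3*(-6)) / 4 = -24/4 = -6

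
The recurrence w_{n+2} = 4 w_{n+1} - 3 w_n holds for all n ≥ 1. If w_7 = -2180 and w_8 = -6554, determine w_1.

4

Rearranging, w_{n-2} = (w_n - 4 w_{n-1}) / -3.
w_6 = (-6554 - 4·(-2180)) / -3 = 2166/-3 = -722
w_5 = (-2180 - 4·(-722)) / -3 = 708/-3 = -236
w_4 = (-722 - 4·(-236)) / -3 = 222/-3 = -74
w_3 = (-236 - 4·(-74)) / -3 = 60/-3 = -20
w_2 = (-74 - 4·(-20)) / -3 = 6/-3 = -2
w_1 = (-20 - 4·(-2)) / -3 = -12/-3 = 4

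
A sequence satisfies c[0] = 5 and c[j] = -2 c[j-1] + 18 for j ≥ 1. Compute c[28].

The fixed point is 18/(1 + 2) = 6, so c[j] - 6 = -2(c[j-1] - 6).
Hence c[j] = -1·(-2)^j + 6.
c[28] = -1·(-2)^{28} + 6 = -1·268435456 + 6 = -268435450.

-268435450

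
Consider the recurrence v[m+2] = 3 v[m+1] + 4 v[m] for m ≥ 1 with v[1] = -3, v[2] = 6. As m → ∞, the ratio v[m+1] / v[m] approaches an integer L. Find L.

4

The characteristic equation is r^2 - 3r - 4 = 0, which factors as (r - 4)(r + 1) = 0.
So the roots are 4 and -1. Since |4| > |-1| and the coefficient of 4^m is non-zero, the ratio tends to 4.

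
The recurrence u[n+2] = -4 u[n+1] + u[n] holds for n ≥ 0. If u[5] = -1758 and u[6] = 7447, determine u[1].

-6

Rearranging, u[n-2] = u[n] + 4 u[n-1].
u[4] = 7447 + 4·(-1758) = 415
u[3] = -1758 + 4·415 = -98
u[2] = 415 + 4·(-98) = 23
u[1] = -98 + 4·23 = -6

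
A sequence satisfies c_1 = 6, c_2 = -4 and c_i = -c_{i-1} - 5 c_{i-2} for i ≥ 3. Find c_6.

-314

c_3 = -(-4) - 5(6) = -26
c_4 = -(-26) - 5(-4) = 46
c_5 = -46 - 5(-26) = 84
c_6 = -84 - 5(46) = -314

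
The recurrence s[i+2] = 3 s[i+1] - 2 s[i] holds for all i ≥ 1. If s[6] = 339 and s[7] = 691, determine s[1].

Rearranging, s[i-2] = (s[i] - 3 s[i-1]) / -2.
s[5] = (691 - 3*339) / -2 = -326/-2 = 163
s[4] = (339 - 3*163) / -2 = -150/-2 = 75
s[3] = (163 - 3*75) / -2 = -62/-2 = 31
s[2] = (75 - 3*31) / -2 = -18/-2 = 9
s[1] = (31 - 3*9) / -2 = 4/-2 = -2

-2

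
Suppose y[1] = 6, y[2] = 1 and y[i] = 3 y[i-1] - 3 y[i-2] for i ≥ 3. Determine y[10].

y[3] = 3*1 - 3*6 = -15
y[4] = 3*(-15) - 3*1 = -48
y[5] = 3*(-48) - 3*(-15) = -99
y[6] = 3*(-99) - 3*(-48) = -153
y[7] = 3*(-153) - 3*(-99) = -162
y[8] = 3*(-162) - 3*(-153) = -27
y[9] = 3*(-27) - 3*(-162) = 405
y[10] = 3*405 - 3*(-27) = 1296

1296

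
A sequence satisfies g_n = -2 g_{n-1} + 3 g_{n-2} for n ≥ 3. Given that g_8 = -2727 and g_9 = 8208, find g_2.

Rearranging, g_{n-2} = (g_n + 2 g_{n-1}) / 3.
g_7 = (8208 + 2·(-2727)) / 3 = 2754/3 = 918
g_6 = (-2727 + 2·918) / 3 = -891/3 = -297
g_5 = (918 + 2·(-297)) / 3 = 324/3 = 108
g_4 = (-297 + 2·108) / 3 = -81/3 = -27
g_3 = (108 + 2·(-27)) / 3 = 54/3 = 18
g_2 = (-27 + 2·18) / 3 = 9/3 = 3

3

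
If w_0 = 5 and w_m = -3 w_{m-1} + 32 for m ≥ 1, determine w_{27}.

The fixed point is 32/(1 + 3) = 8, so w_m - 8 = -3(w_{m-1} - 8).
Hence w_m = -3·(-3)^m + 8.
w_{27} = -3·(-3)^{27} + 8 = -3·-7625597484987 + 8 = 22876792454969.

22876792454969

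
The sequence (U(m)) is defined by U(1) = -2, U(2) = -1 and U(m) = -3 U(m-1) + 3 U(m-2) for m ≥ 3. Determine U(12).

295731

U(3) = -3·(-1) + 3·(-2) = -3
U(4) = -3·(-3) + 3·(-1) = 6
U(5) = -3·6 + 3·(-3) = -27
U(6) = -3·(-27) + 3·6 = 99
U(7) = -3·99 + 3·(-27) = -378
U(8) = -3·(-378) + 3·99 = 1431
U(9) = -3·1431 + 3·(-378) = -5427
U(10) = -3·(-5427) + 3·1431 = 20574
U(11) = -3·20574 + 3·(-5427) = -78003
U(12) = -3·(-78003) + 3·20574 = 295731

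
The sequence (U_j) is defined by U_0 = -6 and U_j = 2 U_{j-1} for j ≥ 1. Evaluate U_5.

U_1 = 2(-6) = -12
U_2 = 2(-12) = -24
U_3 = 2(-24) = -48
U_4 = 2(-48) = -96
U_5 = 2(-96) = -192

-192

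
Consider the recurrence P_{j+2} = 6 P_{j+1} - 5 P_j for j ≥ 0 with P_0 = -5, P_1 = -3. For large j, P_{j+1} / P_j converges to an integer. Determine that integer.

5

The characteristic equation is r^2 - 6r + 5 = 0, which factors as (r - 5)(r - 1) = 0.
So the roots are 5 and 1. Since |5| > |1| and the coefficient of 5^j is non-zero, the ratio tends to 5.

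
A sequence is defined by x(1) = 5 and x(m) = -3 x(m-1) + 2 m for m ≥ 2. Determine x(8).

x(2) = -3·5 + 4 = -11
x(3) = -3·(-11) + 6 = 39
x(4) = -3·39 + 8 = -109
x(5) = -3·(-109) + 10 = 337
x(6) = -3·337 + 12 = -999
x(7) = -3·(-999) + 14 = 3011
x(8) = -3·3011 + 16 = -9017

-9017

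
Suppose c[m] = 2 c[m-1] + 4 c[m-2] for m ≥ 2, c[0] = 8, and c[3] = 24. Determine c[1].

Let c[1] = x.
c[2] = 32 + 2x
c[3] = 64 + 8x
So 64 + 8x = 24, giving x = -5.

-5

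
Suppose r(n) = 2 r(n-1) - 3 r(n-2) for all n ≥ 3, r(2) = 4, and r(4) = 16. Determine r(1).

Let r(1) = y.
r(3) = 8 - 3y
r(4) = 4 - 6y
So 4 - 6y = 16, giving y = -2.

-2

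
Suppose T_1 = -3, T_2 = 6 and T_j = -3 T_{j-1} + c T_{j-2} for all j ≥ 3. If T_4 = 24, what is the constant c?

T_3 = -18 - 3c
T_4 = 54 + 15c
So 54 + 15c = 24, giving c = -2.

-2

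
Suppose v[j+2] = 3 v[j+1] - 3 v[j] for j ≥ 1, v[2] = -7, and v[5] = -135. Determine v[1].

Let v[1] = w.
v[3] = -21 - 3w
v[4] = -42 - 9w
v[5] = -63 - 18w
So -63 - 18w = -135, giving w = 4.

4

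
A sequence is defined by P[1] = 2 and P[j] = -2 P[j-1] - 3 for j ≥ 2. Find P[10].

P[2] = -2*2 - 3 = -7
P[3] = -2*(-7) - 3 = 11
P[4] = -2*11 - 3 = -25
P[5] = -2*(-25) - 3 = 47
P[6] = -2*47 - 3 = -97
P[7] = -2*(-97) - 3 = 191
P[8] = -2*191 - 3 = -385
P[9] = -2*(-385) - 3 = 767
P[10] = -2*767 - 3 = -1537

-1537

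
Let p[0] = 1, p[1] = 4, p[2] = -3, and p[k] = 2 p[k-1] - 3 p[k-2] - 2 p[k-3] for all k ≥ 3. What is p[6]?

133

p[3] = 2·(-3) - 3·4 - 2·1 = -20
p[4] = 2·(-20) - 3·(-3) - 2·4 = -39
p[5] = 2·(-39) - 3·(-20) - 2·(-3) = -12
p[6] = 2·(-12) - 3·(-39) - 2·(-20) = 133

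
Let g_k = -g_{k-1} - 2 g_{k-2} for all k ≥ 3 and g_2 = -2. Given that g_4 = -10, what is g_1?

-6

Let g_1 = y.
g_3 = 2 - 2y
g_4 = 2 + 2y
So 2 + 2y = -10, giving y = -6.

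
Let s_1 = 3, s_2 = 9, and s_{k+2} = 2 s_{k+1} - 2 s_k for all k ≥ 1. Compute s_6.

-36

s_3 = 2·9 - 2·3 = 12
s_4 = 2·12 - 2·9 = 6
s_5 = 2·6 - 2·12 = -12
s_6 = 2·(-12) - 2·6 = -36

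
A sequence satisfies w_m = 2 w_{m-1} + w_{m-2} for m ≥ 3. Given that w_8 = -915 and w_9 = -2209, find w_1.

-1

Rearranging, w_{m-2} = w_m - 2 w_{m-1}.
w_7 = -2209 - 2*(-915) = -379
w_6 = -915 - 2*(-379) = -157
w_5 = -379 - 2*(-157) = -65
w_4 = -157 - 2*(-65) = -27
w_3 = -65 - 2*(-27) = -11
w_2 = -27 - 2*(-11) = -5
w_1 = -11 - 2*(-5) = -1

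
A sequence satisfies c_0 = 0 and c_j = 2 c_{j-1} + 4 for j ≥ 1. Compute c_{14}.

The fixed point is 4/(1 - 2) = -4, so c_j + 4 = 2(c_{j-1} + 4).
Hence c_j = 4·2^j - 4.
c_{14} = 4·2^{14} - 4 = 4·16384 - 4 = 65532.

65532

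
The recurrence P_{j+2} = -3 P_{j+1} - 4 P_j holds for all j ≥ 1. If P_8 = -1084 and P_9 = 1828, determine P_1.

4

Rearranging, P_{j-2} = (P_j + 3 P_{j-1}) / -4.
P_7 = (1828 + 3(-1084)) / -4 = -1424/-4 = 356
P_6 = (-1084 + 3(356)) / -4 = -16/-4 = 4
P_5 = (356 + 3(4)) / -4 = 368/-4 = -92
P_4 = (4 + 3(-92)) / -4 = -272/-4 = 68
P_3 = (-92 + 3(68)) / -4 = 112/-4 = -28
P_2 = (68 + 3(-28)) / -4 = -16/-4 = 4
P_1 = (-28 + 3(4)) / -4 = -16/-4 = 4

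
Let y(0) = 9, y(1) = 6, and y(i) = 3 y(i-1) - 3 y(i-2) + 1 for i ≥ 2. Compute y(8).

y(2) = 3·6 - 3·9 + 1 = -8
y(3) = 3·(-8) - 3·6 + 1 = -41
y(4) = 3·(-41) - 3·(-8) + 1 = -98
y(5) = 3·(-98) - 3·(-41) + 1 = -170
y(6) = 3·(-170) - 3·(-98) + 1 = -215
y(7) = 3·(-215) - 3·(-170) + 1 = -134
y(8) = 3·(-134) - 3·(-215) + 1 = 244

244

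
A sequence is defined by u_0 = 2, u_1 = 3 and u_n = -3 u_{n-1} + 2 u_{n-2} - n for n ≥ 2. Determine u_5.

u_2 = -3*3 + 2*2 - 2 = -7
u_3 = -3*(-7) + 2*3 - 3 = 24
u_4 = -3*24 + 2*(-7) - 4 = -90
u_5 = -3*(-90) + 2*24 - 5 = 313

313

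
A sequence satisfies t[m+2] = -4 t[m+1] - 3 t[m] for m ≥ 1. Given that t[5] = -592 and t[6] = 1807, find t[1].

8

Rearranging, t[m-2] = (t[m] + 4 t[m-1]) / -3.
t[4] = (1807 + 4·(-592)) / -3 = -561/-3 = 187
t[3] = (-592 + 4·187) / -3 = 156/-3 = -52
t[2] = (187 + 4·(-52)) / -3 = -21/-3 = 7
t[1] = (-52 + 4·7) / -3 = -24/-3 = 8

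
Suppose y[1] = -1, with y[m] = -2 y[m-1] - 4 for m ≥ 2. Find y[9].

84

y[2] = -2*(-1) - 4 = -2
y[3] = -2*(-2) - 4 = 0
y[4] = -2*0 - 4 = -4
y[5] = -2*(-4) - 4 = 4
y[6] = -2*4 - 4 = -12
y[7] = -2*(-12) - 4 = 20
y[8] = -2*20 - 4 = -44
y[9] = -2*(-44) - 4 = 84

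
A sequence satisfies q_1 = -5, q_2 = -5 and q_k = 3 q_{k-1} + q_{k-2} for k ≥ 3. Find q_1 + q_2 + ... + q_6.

-1020

q_3 = 3*(-5) + (-5) = -20
q_4 = 3*(-20) + (-5) = -65
q_5 = 3*(-65) + (-20) = -215
q_6 = 3*(-215) + (-65) = -710
Sum = (-5) + (-5) + (-20) + (-65) + (-215) + (-710) = -1020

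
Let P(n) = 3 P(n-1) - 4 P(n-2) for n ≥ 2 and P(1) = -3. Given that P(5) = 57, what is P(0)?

Let P(0) = v.
P(2) = -9 - 4v
P(3) = -15 - 12v
P(4) = -9 - 20v
P(5) = 33 - 12v
So 33 - 12v = 57, giving v = -2.

-2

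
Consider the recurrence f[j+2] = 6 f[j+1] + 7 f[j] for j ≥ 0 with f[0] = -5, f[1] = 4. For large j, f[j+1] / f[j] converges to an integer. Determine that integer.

The characteristic equation is r^2 - 6r - 7 = 0, which factors as (r - 7)(r + 1) = 0.
So the roots are 7 and -1. Since |7| > |-1| and the coefficient of 7^j is non-zero, the ratio tends to 7.

7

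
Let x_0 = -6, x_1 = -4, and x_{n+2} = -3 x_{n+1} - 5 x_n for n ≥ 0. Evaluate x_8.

x_2 = -3*(-4) - 5*(-6) = 42
x_3 = -3*42 - 5*(-4) = -106
x_4 = -3*(-106) - 5*42 = 108
x_5 = -3*108 - 5*(-106) = 206
x_6 = -3*206 - 5*108 = -1158
x_7 = -3*(-1158) - 5*206 = 2444
x_8 = -3*2444 - 5*(-1158) = -1542

-1542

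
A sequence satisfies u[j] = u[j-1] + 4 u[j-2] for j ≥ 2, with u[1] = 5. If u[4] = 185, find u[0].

Let u[0] = w.
u[2] = 5 + 4w
u[3] = 25 + 4w
u[4] = 45 + 20w
So 45 + 20w = 185, giving w = 7.

7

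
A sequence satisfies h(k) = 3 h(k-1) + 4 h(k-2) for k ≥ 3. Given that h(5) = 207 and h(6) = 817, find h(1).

Rearranging, h(k-2) = (h(k) - 3 h(k-1)) / 4.
h(4) = (817 - 3*207) / 4 = 196/4 = 49
h(3) = (207 - 3*49) / 4 = 60/4 = 15
h(2) = (49 - 3*15) / 4 = 4/4 = 1
h(1) = (15 - 3*1) / 4 = 12/4 = 3

3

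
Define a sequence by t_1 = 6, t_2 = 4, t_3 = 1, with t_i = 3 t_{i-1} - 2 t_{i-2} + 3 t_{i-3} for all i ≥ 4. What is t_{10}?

6043

t_4 = 3*1 - 2*4 + 3*6 = 13
t_5 = 3*13 - 2*1 + 3*4 = 49
t_6 = 3*49 - 2*13 + 3*1 = 124
t_7 = 3*124 - 2*49 + 3*13 = 313
t_8 = 3*313 - 2*124 + 3*49 = 838
t_9 = 3*838 - 2*313 + 3*124 = 2260
t_{10} = 3*2260 - 2*838 + 3*313 = 6043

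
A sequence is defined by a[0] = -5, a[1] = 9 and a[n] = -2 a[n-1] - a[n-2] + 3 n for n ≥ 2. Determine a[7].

a[2] = -2·9 - (-5) + 6 = -7
a[3] = -2·(-7) - 9 + 9 = 14
a[4] = -2·14 - (-7) + 12 = -9
a[5] = -2·(-9) - 14 + 15 = 19
a[6] = -2·19 - (-9) + 18 = -11
a[7] = -2·(-11) - 19 + 21 = 24

24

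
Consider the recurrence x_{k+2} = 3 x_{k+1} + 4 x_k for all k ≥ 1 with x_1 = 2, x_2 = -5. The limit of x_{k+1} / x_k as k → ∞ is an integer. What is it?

The characteristic equation is r^2 - 3r - 4 = 0, which factors as (r - 4)(r + 1) = 0.
So the roots are 4 and -1. Since |4| > |-1| and the coefficient of 4^k is non-zero, the ratio tends to 4.

4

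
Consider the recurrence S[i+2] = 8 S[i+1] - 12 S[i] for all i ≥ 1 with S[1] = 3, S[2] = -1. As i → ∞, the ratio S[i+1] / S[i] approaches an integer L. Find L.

The characteristic equation is r^2 - 8r + 12 = 0, which factors as (r - 6)(r - 2) = 0.
So the roots are 6 and 2. Since |6| > |2| and the coefficient of 6^i is non-zero, the ratio tends to 6.

6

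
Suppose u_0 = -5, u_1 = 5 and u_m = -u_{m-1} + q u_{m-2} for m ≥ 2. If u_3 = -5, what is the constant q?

u_2 = -5 - 5q
u_3 = 5 + 10q
So 5 + 10q = -5, giving q = -1.

-1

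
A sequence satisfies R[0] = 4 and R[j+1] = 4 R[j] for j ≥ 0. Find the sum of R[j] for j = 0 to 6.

21844

R[1] = 4(4) = 16
R[2] = 4(16) = 64
R[3] = 4(64) = 256
R[4] = 4(256) = 1024
R[5] = 4(1024) = 4096
R[6] = 4(4096) = 16384
Sum = 4 + 16 + 64 + 256 + 1024 + 4096 + 16384 = 21844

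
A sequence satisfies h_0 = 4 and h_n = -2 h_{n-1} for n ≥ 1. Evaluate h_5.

h_1 = -2(4) = -8
h_2 = -2(-8) = 16
h_3 = -2(16) = -32
h_4 = -2(-32) = 64
h_5 = -2(64) = -128

-128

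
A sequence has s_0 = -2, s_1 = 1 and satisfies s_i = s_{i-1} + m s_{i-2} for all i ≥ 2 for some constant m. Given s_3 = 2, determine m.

-1

s_2 = 1 - 2m
s_3 = 1 - m
So 1 - m = 2, giving m = -1.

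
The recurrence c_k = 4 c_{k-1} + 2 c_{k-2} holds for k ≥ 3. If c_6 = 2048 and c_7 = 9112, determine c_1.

-5

Rearranging, c_{k-2} = (c_k - 4 c_{k-1}) / 2.
c_5 = (9112 - 4(2048)) / 2 = 920/2 = 460
c_4 = (2048 - 4(460)) / 2 = 208/2 = 104
c_3 = (460 - 4(104)) / 2 = 44/2 = 22
c_2 = (104 - 4(22)) / 2 = 16/2 = 8
c_1 = (22 - 4(8)) / 2 = -10/2 = -5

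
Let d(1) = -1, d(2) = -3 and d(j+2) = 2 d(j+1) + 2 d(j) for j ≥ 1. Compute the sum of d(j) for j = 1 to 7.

-706

d(3) = 2·(-3) + 2·(-1) = -8
d(4) = 2·(-8) + 2·(-3) = -22
d(5) = 2·(-22) + 2·(-8) = -60
d(6) = 2·(-60) + 2·(-22) = -164
d(7) = 2·(-164) + 2·(-60) = -448
Sum = (-1) + (-3) + (-8) + (-22) + (-60) + (-164) + (-448) = -706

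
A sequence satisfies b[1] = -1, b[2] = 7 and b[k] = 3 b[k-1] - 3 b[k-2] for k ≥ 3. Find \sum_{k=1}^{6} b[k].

b[3] = 3*7 - 3*(-1) = 24
b[4] = 3*24 - 3*7 = 51
b[5] = 3*51 - 3*24 = 81
b[6] = 3*81 - 3*51 = 90
Sum = (-1) + 7 + 24 + 51 + 81 + 90 = 252

252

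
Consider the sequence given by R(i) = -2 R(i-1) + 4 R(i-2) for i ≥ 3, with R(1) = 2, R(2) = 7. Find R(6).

R(3) = -2(7) + 4(2) = -6
R(4) = -2(-6) + 4(7) = 40
R(5) = -2(40) + 4(-6) = -104
R(6) = -2(-104) + 4(40) = 368

368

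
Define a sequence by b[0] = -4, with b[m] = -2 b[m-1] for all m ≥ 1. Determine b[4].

-64

b[1] = -2·(-4) = 8
b[2] = -2·8 = -16
b[3] = -2·(-16) = 32
b[4] = -2·32 = -64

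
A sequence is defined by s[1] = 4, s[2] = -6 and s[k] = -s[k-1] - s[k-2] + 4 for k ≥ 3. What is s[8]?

-6

s[3] = -(-6) - 4 + 4 = 6
s[4] = -6 - (-6) + 4 = 4
s[5] = -4 - 6 + 4 = -6
s[6] = -(-6) - 4 + 4 = 6
s[7] = -6 - (-6) + 4 = 4
s[8] = -4 - 6 + 4 = -6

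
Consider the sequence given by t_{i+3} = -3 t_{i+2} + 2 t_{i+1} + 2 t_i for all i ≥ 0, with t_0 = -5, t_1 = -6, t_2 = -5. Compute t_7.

t_3 = -3*(-5) + 2*(-6) + 2*(-5) = -7
t_4 = -3*(-7) + 2*(-5) + 2*(-6) = -1
t_5 = -3*(-1) + 2*(-7) + 2*(-5) = -21
t_6 = -3*(-21) + 2*(-1) + 2*(-7) = 47
t_7 = -3*47 + 2*(-21) + 2*(-1) = -185

-185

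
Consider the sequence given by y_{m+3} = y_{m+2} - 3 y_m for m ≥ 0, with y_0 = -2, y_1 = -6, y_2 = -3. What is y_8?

y_3 = (-3) - 3·(-2) = 3
y_4 = 3 - 3·(-6) = 21
y_5 = 21 - 3·(-3) = 30
y_6 = 30 - 3·3 = 21
y_7 = 21 - 3·21 = -42
y_8 = (-42) - 3·30 = -132

-132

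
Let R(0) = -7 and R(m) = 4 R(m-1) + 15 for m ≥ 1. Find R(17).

-34359738373

The fixed point is 15/(1 - 4) = -5, so R(m) + 5 = 4(R(m-1) + 5).
Hence R(m) = -2·4^m - 5.
R(17) = -2·4^{17} - 5 = -2·17179869184 - 5 = -34359738373.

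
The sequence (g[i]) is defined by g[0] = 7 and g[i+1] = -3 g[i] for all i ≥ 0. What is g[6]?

5103

g[1] = -3·7 = -21
g[2] = -3·(-21) = 63
g[3] = -3·63 = -189
g[4] = -3·(-189) = 567
g[5] = -3·567 = -1701
g[6] = -3·(-1701) = 5103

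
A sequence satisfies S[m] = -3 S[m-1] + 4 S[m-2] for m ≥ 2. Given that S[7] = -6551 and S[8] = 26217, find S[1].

Rearranging, S[m-2] = (S[m] + 3 S[m-1]) / 4.
S[6] = (26217 + 3*(-6551)) / 4 = 6564/4 = 1641
S[5] = (-6551 + 3*1641) / 4 = -1628/4 = -407
S[4] = (1641 + 3*(-407)) / 4 = 420/4 = 105
S[3] = (-407 + 3*105) / 4 = -92/4 = -23
S[2] = (105 + 3*(-23)) / 4 = 36/4 = 9
S[1] = (-23 + 3*9) / 4 = 4/4 = 1

1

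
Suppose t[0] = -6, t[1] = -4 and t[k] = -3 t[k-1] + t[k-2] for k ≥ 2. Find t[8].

8574

t[2] = -3·(-4) + (-6) = 6
t[3] = -3·6 + (-4) = -22
t[4] = -3·(-22) + 6 = 72
t[5] = -3·72 + (-22) = -238
t[6] = -3·(-238) + 72 = 786
t[7] = -3·786 + (-238) = -2596
t[8] = -3·(-2596) + 786 = 8574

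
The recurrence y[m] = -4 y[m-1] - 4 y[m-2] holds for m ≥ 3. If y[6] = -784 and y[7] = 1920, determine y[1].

Rearranging, y[m-2] = (y[m] + 4 y[m-1]) / -4.
y[5] = (1920 + 4(-784)) / -4 = -1216/-4 = 304
y[4] = (-784 + 4(304)) / -4 = 432/-4 = -108
y[3] = (304 + 4(-108)) / -4 = -128/-4 = 32
y[2] = (-108 + 4(32)) / -4 = 20/-4 = -5
y[1] = (32 + 4(-5)) / -4 = 12/-4 = -3

-3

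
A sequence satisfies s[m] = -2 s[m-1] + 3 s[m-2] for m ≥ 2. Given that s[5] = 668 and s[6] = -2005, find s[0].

-3

Rearranging, s[m-2] = (s[m] + 2 s[m-1]) / 3.
s[4] = (-2005 + 2*668) / 3 = -669/3 = -223
s[3] = (668 + 2*(-223)) / 3 = 222/3 = 74
s[2] = (-223 + 2*74) / 3 = -75/3 = -25
s[1] = (74 + 2*(-25)) / 3 = 24/3 = 8
s[0] = (-25 + 2*8) / 3 = -9/3 = -3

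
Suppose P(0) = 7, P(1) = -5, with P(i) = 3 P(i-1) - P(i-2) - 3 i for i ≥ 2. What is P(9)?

P(2) = 3(-5) - 7 - 6 = -28
P(3) = 3(-28) - (-5) - 9 = -88
P(4) = 3(-88) - (-28) - 12 = -248
P(5) = 3(-248) - (-88) - 15 = -671
P(6) = 3(-671) - (-248) - 18 = -1783
P(7) = 3(-1783) - (-671) - 21 = -4699
P(8) = 3(-4699) - (-1783) - 24 = -12338
P(9) = 3(-12338) - (-4699) - 27 = -32342

-32342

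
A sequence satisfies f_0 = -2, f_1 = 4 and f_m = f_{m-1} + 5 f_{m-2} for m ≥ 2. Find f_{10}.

f_2 = 4 + 5·(-2) = -6
f_3 = (-6) + 5·4 = 14
f_4 = 14 + 5·(-6) = -16
f_5 = (-16) + 5·14 = 54
f_6 = 54 + 5·(-16) = -26
f_7 = (-26) + 5·54 = 244
f_8 = 244 + 5·(-26) = 114
f_9 = 114 + 5·244 = 1334
f_{10} = 1334 + 5·114 = 1904

1904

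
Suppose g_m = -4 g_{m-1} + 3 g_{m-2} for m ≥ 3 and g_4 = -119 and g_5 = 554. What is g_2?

-5

Rearranging, g_{m-2} = (g_m + 4 g_{m-1}) / 3.
g_3 = (554 + 4·(-119)) / 3 = 78/3 = 26
g_2 = (-119 + 4·26) / 3 = -15/3 = -5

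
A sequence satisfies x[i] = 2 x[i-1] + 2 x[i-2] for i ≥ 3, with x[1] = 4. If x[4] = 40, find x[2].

Let x[2] = w.
x[3] = 8 + 2w
x[4] = 16 + 6w
So 16 + 6w = 40, giving w = 4.

4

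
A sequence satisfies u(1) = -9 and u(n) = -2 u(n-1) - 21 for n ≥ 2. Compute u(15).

-32775

The fixed point is -21/(1 + 2) = -7, so u(n) + 7 = -2(u(n-1) + 7).
Hence u(n) = -2·(-2)^{n-1} - 7.
u(15) = -2·(-2)^{14} - 7 = -2·16384 - 7 = -32775.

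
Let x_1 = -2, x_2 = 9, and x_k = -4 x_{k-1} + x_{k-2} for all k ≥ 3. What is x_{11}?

-3940598

x_3 = -4*9 + (-2) = -38
x_4 = -4*(-38) + 9 = 161
x_5 = -4*161 + (-38) = -682
x_6 = -4*(-682) + 161 = 2889
x_7 = -4*2889 + (-682) = -12238
x_8 = -4*(-12238) + 2889 = 51841
x_9 = -4*51841 + (-12238) = -219602
x_{10} = -4*(-219602) + 51841 = 930249
x_{11} = -4*930249 + (-219602) = -3940598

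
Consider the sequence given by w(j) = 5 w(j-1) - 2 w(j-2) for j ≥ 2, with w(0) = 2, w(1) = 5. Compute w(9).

855095

w(2) = 5(5) - 2(2) = 21
w(3) = 5(21) - 2(5) = 95
w(4) = 5(95) - 2(21) = 433
w(5) = 5(433) - 2(95) = 1975
w(6) = 5(1975) - 2(433) = 9009
w(7) = 5(9009) - 2(1975) = 41095
w(8) = 5(41095) - 2(9009) = 187457
w(9) = 5(187457) - 2(41095) = 855095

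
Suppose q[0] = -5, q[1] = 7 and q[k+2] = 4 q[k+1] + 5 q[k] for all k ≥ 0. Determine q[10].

q[2] = 4(7) + 5(-5) = 3
q[3] = 4(3) + 5(7) = 47
q[4] = 4(47) + 5(3) = 203
q[5] = 4(203) + 5(47) = 1047
q[6] = 4(1047) + 5(203) = 5203
q[7] = 4(5203) + 5(1047) = 26047
q[8] = 4(26047) + 5(5203) = 130203
q[9] = 4(130203) + 5(26047) = 651047
q[10] = 4(651047) + 5(130203) = 3255203

3255203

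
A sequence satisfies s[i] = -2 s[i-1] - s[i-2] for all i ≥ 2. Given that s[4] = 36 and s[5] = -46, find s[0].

Rearranging, s[i-2] = -(s[i] + 2 s[i-1]).
s[3] = -(-46 + 2(36)) = -26
s[2] = -(36 + 2(-26)) = 16
s[1] = -(-26 + 2(16)) = -6
s[0] = -(16 + 2(-6)) = -4

-4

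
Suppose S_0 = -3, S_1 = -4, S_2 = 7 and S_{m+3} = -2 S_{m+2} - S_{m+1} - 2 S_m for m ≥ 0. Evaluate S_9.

-412

S_3 = -2(7) - (-4) - 2(-3) = -4
S_4 = -2(-4) - 7 - 2(-4) = 9
S_5 = -2(9) - (-4) - 2(7) = -28
S_6 = -2(-28) - 9 - 2(-4) = 55
S_7 = -2(55) - (-28) - 2(9) = -100
S_8 = -2(-100) - 55 - 2(-28) = 201
S_9 = -2(201) - (-100) - 2(55) = -412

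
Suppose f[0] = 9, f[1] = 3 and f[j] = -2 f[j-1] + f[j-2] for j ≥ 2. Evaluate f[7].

-123

f[2] = -2(3) + 9 = 3
f[3] = -2(3) + 3 = -3
f[4] = -2(-3) + 3 = 9
f[5] = -2(9) + (-3) = -21
f[6] = -2(-21) + 9 = 51
f[7] = -2(51) + (-21) = -123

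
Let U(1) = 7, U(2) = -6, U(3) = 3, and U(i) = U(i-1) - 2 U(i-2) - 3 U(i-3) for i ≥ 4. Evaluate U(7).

15

U(4) = 3 - 2(-6) - 3(7) = -6
U(5) = (-6) - 2(3) - 3(-6) = 6
U(6) = 6 - 2(-6) - 3(3) = 9
U(7) = 9 - 2(6) - 3(-6) = 15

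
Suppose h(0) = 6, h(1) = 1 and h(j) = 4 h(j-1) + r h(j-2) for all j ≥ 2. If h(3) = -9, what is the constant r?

h(2) = 4 + 6r
h(3) = 16 + 25r
So 16 + 25r = -9, giving r = -1.

-1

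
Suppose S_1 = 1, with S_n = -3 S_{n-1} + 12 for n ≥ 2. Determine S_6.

S_2 = -3(1) + 12 = 9
S_3 = -3(9) + 12 = -15
S_4 = -3(-15) + 12 = 57
S_5 = -3(57) + 12 = -159
S_6 = -3(-159) + 12 = 489

489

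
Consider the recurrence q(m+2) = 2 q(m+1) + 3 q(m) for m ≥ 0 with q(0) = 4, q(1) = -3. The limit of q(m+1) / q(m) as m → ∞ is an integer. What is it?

The characteristic equation is r^2 - 2r - 3 = 0, which factors as (r - 3)(r + 1) = 0.
So the roots are 3 and -1. Since |3| > |-1| and the coefficient of 3^m is non-zero, the ratio tends to 3.

3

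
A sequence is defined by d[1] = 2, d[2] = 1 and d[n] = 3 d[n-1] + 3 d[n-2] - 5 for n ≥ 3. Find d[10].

27946

d[3] = 3·1 + 3·2 - 5 = 4
d[4] = 3·4 + 3·1 - 5 = 10
d[5] = 3·10 + 3·4 - 5 = 37
d[6] = 3·37 + 3·10 - 5 = 136
d[7] = 3·136 + 3·37 - 5 = 514
d[8] = 3·514 + 3·136 - 5 = 1945
d[9] = 3·1945 + 3·514 - 5 = 7372
d[10] = 3·7372 + 3·1945 - 5 = 27946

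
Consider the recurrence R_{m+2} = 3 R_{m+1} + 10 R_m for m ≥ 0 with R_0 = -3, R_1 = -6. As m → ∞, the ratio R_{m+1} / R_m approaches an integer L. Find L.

The characteristic equation is r^2 - 3r - 10 = 0, which factors as (r - 5)(r + 2) = 0.
So the roots are 5 and -2. Since |5| > |-2| and the coefficient of 5^m is non-zero, the ratio tends to 5.

5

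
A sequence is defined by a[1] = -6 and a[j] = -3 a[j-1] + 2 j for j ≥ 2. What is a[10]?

a[2] = -3(-6) + 4 = 22
a[3] = -3(22) + 6 = -60
a[4] = -3(-60) + 8 = 188
a[5] = -3(188) + 10 = -554
a[6] = -3(-554) + 12 = 1674
a[7] = -3(1674) + 14 = -5008
a[8] = -3(-5008) + 16 = 15040
a[9] = -3(15040) + 18 = -45102
a[10] = -3(-45102) + 20 = 135326

135326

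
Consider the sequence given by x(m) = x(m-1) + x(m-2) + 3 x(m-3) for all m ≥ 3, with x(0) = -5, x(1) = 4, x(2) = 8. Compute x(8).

295

x(3) = 8 + 4 + 3·(-5) = -3
x(4) = (-3) + 8 + 3·4 = 17
x(5) = 17 + (-3) + 3·8 = 38
x(6) = 38 + 17 + 3·(-3) = 46
x(7) = 46 + 38 + 3·17 = 135
x(8) = 135 + 46 + 3·38 = 295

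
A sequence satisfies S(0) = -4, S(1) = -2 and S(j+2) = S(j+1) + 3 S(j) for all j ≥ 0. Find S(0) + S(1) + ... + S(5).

S(2) = (-2) + 3·(-4) = -14
S(3) = (-14) + 3·(-2) = -20
S(4) = (-20) + 3·(-14) = -62
S(5) = (-62) + 3·(-20) = -122
Sum = (-4) + (-2) + (-14) + (-20) + (-62) + (-122) = -224

-224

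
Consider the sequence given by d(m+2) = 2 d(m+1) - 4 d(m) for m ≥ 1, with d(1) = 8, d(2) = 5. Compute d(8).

320

d(3) = 2(5) - 4(8) = -22
d(4) = 2(-22) - 4(5) = -64
d(5) = 2(-64) - 4(-22) = -40
d(6) = 2(-40) - 4(-64) = 176
d(7) = 2(176) - 4(-40) = 512
d(8) = 2(512) - 4(176) = 320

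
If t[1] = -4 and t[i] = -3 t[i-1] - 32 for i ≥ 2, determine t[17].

172186876

The fixed point is -32/(1 + 3) = -8, so t[i] + 8 = -3(t[i-1] + 8).
Hence t[i] = 4·(-3)^{i-1} - 8.
t[17] = 4·(-3)^{16} - 8 = 4·43046721 - 8 = 172186876.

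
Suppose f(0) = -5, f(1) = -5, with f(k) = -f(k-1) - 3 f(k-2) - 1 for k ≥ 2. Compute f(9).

859

f(2) = -(-5) - 3(-5) - 1 = 19
f(3) = -19 - 3(-5) - 1 = -5
f(4) = -(-5) - 3(19) - 1 = -53
f(5) = -(-53) - 3(-5) - 1 = 67
f(6) = -67 - 3(-53) - 1 = 91
f(7) = -91 - 3(67) - 1 = -293
f(8) = -(-293) - 3(91) - 1 = 19
f(9) = -19 - 3(-293) - 1 = 859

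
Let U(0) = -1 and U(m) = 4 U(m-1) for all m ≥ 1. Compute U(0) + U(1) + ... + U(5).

-1365

U(1) = 4·(-1) = -4
U(2) = 4·(-4) = -16
U(3) = 4·(-16) = -64
U(4) = 4·(-64) = -256
U(5) = 4·(-256) = -1024
Sum = (-1) + (-4) + (-16) + (-64) + (-256) + (-1024) = -1365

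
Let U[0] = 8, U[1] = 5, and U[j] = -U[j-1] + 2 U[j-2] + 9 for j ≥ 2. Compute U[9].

U[2] = -5 + 2*8 + 9 = 20
U[3] = -20 + 2*5 + 9 = -1
U[4] = -(-1) + 2*20 + 9 = 50
U[5] = -50 + 2*(-1) + 9 = -43
U[6] = -(-43) + 2*50 + 9 = 152
U[7] = -152 + 2*(-43) + 9 = -229
U[8] = -(-229) + 2*152 + 9 = 542
U[9] = -542 + 2*(-229) + 9 = -991

-991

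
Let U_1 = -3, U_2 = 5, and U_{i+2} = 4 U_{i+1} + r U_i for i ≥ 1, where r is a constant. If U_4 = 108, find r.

-4

U_3 = 20 - 3r
U_4 = 80 - 7r
So 80 - 7r = 108, giving r = -4.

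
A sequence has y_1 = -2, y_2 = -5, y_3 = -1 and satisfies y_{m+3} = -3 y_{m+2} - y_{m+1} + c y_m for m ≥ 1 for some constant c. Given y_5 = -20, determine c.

3

y_4 = 8 - 2c
y_5 = -23 + c
So -23 + c = -20, giving c = 3.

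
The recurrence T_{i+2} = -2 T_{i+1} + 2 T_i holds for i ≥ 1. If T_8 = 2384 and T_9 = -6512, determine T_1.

1

Rearranging, T_{i-2} = (T_i + 2 T_{i-1}) / 2.
T_7 = (-6512 + 2·2384) / 2 = -1744/2 = -872
T_6 = (2384 + 2·(-872)) / 2 = 640/2 = 320
T_5 = (-872 + 2·320) / 2 = -232/2 = -116
T_4 = (320 + 2·(-116)) / 2 = 88/2 = 44
T_3 = (-116 + 2·44) / 2 = -28/2 = -14
T_2 = (44 + 2·(-14)) / 2 = 16/2 = 8
T_1 = (-14 + 2·8) / 2 = 2/2 = 1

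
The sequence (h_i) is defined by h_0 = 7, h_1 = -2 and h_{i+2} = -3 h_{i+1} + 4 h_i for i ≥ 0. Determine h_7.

h_2 = -3(-2) + 4(7) = 34
h_3 = -3(34) + 4(-2) = -110
h_4 = -3(-110) + 4(34) = 466
h_5 = -3(466) + 4(-110) = -1838
h_6 = -3(-1838) + 4(466) = 7378
h_7 = -3(7378) + 4(-1838) = -29486

-29486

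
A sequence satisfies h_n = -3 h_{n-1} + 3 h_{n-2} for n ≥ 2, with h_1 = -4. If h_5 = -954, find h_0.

Let h_0 = z.
h_2 = 12 + 3z
h_3 = -48 - 9z
h_4 = 180 + 36z
h_5 = -684 - 135z
So -684 - 135z = -954, giving z = 2.

2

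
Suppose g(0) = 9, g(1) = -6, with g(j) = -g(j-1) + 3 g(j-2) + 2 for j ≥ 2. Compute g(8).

4067

g(2) = -(-6) + 3·9 + 2 = 35
g(3) = -35 + 3·(-6) + 2 = -51
g(4) = -(-51) + 3·35 + 2 = 158
g(5) = -158 + 3·(-51) + 2 = -309
g(6) = -(-309) + 3·158 + 2 = 785
g(7) = -785 + 3·(-309) + 2 = -1710
g(8) = -(-1710) + 3·785 + 2 = 4067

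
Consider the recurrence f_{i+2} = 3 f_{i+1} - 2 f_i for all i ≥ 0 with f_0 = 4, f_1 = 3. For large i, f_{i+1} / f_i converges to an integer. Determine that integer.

The characteristic equation is r^2 - 3r + 2 = 0, which factors as (r - 2)(r - 1) = 0.
So the roots are 2 and 1. Since |2| > |1| and the coefficient of 2^i is non-zero, the ratio tends to 2.

2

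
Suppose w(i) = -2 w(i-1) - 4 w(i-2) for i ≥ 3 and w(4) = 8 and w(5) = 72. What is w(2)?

9

Rearranging, w(i-2) = (w(i) + 2 w(i-1)) / -4.
w(3) = (72 + 2·8) / -4 = 88/-4 = -22
w(2) = (8 + 2·(-22)) / -4 = -36/-4 = 9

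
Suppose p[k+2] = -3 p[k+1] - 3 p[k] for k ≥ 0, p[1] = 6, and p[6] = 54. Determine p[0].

Let p[0] = y.
p[2] = -18 - 3y
p[3] = 36 + 9y
p[4] = -54 - 18y
p[5] = 54 + 27y
p[6] = -27y
So -27y = 54, giving y = -2.

-2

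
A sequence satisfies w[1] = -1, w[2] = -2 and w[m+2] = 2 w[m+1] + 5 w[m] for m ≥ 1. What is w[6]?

w[3] = 2(-2) + 5(-1) = -9
w[4] = 2(-9) + 5(-2) = -28
w[5] = 2(-28) + 5(-9) = -101
w[6] = 2(-101) + 5(-28) = -342

-342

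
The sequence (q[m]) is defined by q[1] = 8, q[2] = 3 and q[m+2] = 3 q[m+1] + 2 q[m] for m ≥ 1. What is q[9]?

q[3] = 3*3 + 2*8 = 25
q[4] = 3*25 + 2*3 = 81
q[5] = 3*81 + 2*25 = 293
q[6] = 3*293 + 2*81 = 1041
q[7] = 3*1041 + 2*293 = 3709
q[8] = 3*3709 + 2*1041 = 13209
q[9] = 3*13209 + 2*3709 = 47045

47045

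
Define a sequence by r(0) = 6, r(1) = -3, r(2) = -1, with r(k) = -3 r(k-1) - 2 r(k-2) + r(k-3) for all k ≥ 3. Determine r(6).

-214

r(3) = -3*(-1) - 2*(-3) + 6 = 15
r(4) = -3*15 - 2*(-1) + (-3) = -46
r(5) = -3*(-46) - 2*15 + (-1) = 107
r(6) = -3*107 - 2*(-46) + 15 = -214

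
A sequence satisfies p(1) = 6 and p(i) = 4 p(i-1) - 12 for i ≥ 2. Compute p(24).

140737488355332

The fixed point is -12/(1 - 4) = 4, so p(i) - 4 = 4(p(i-1) - 4).
Hence p(i) = 2·4^{i-1} + 4.
p(24) = 2·4^{23} + 4 = 2·70368744177664 + 4 = 140737488355332.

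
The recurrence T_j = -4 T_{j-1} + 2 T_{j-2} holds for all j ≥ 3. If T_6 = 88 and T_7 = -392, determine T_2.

-2

Rearranging, T_{j-2} = (T_j + 4 T_{j-1}) / 2.
T_5 = (-392 + 4(88)) / 2 = -40/2 = -20
T_4 = (88 + 4(-20)) / 2 = 8/2 = 4
T_3 = (-20 + 4(4)) / 2 = -4/2 = -2
T_2 = (4 + 4(-2)) / 2 = -4/2 = -2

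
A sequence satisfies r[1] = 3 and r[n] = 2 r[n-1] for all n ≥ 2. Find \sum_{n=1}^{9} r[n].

1533

r[2] = 2·3 = 6
r[3] = 2·6 = 12
r[4] = 2·12 = 24
r[5] = 2·24 = 48
r[6] = 2·48 = 96
r[7] = 2·96 = 192
r[8] = 2·192 = 384
r[9] = 2·384 = 768
Sum = 3 + 6 + 12 + 24 + 48 + 96 + 192 + 384 + 768 = 1533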